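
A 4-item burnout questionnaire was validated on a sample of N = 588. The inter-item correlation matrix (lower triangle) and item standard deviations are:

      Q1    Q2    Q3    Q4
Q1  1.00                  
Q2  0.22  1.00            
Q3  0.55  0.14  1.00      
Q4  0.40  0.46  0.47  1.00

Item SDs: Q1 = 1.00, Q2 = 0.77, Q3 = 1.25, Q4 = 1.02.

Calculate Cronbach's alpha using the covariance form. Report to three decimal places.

α = 0.706

Σσ²ᵢ = 1.00² + 0.77² + 1.25² + 1.02² = 4.1958
Covariances σ_ij = r_ij · s_i · s_j:
  σ(Q1,Q2) = 0.22 × 1.00 × 0.77 = 0.1694
  σ(Q1,Q3) = 0.55 × 1.00 × 1.25 = 0.6875
  σ(Q1,Q4) = 0.40 × 1.00 × 1.02 = 0.4080
  σ(Q2,Q3) = 0.14 × 0.77 × 1.25 = 0.1348
  σ(Q2,Q4) = 0.46 × 0.77 × 1.02 = 0.3613
  σ(Q3,Q4) = 0.47 × 1.25 × 1.02 = 0.5992
σ²_T = Σσ²ᵢ + 2·Σσ_ij = 4.1958 + 2 × 2.3602 = 8.9162
α = (4/3)·(1 − 4.1958/8.9162) = 0.706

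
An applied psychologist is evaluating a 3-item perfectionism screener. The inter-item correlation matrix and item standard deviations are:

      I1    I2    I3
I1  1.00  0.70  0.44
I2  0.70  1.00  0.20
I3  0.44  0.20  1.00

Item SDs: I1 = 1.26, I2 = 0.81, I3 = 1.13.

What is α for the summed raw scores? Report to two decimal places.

Σσ²ᵢ = 1.26² + 0.81² + 1.13² = 3.5206
Covariances σ_ij = r_ij · s_i · s_j:
  σ(I1,I2) = 0.70 × 1.26 × 0.81 = 0.7144
  σ(I1,I3) = 0.44 × 1.26 × 1.13 = 0.6265
  σ(I2,I3) = 0.20 × 0.81 × 1.13 = 0.1831
σ²_T = Σσ²ᵢ + 2·Σσ_ij = 3.5206 + 2 × 1.5240 = 6.5686
α = (3/2)·(1 − 3.5206/6.5686) = 0.70

α = 0.70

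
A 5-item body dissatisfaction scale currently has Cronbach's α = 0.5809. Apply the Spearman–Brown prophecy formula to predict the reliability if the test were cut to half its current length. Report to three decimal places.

predicted reliability = 0.409

Length factor m = 1/2
α' = m·α / (1 − (1−m)·α)
   = 1/2 × 0.5809 / (1 − (1 − 1/2) × 0.5809)
   = 0.2904 / 0.7096 = 0.409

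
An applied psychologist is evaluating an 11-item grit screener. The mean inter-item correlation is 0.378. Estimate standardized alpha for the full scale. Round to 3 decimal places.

standardized alpha = 0.870

Standardized α = k·r̄ / (1 + (k−1)·r̄) = 11 × 0.378 / (1 + 10 × 0.378)
  = 4.1580 / 4.7800 = 0.870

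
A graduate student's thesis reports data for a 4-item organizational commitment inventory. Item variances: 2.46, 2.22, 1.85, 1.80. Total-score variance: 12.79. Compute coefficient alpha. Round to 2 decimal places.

ΣVar(i) = 2.46 + 2.22 + 1.85 + 1.80 = 8.33
α = (k/(k−1))·(1 − ΣVar(i)/total variance) = (4/3)·(1 − 8.33/12.79) = 0.46

coefficient alpha = 0.46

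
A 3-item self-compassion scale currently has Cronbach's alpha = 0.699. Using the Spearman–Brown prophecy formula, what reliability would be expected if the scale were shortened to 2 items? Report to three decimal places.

predicted reliability = 0.608

Length factor m = 2/3 = 0.6667
α' = m·α / (1 − (1−m)·α)
   = 2/3 × 0.699 / (1 − (1 − 2/3) × 0.699)
   = 0.4660 / 0.7670 = 0.608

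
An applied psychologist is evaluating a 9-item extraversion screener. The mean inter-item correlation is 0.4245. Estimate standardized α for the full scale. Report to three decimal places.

α = 0.869

Standardized α = k·r̄ / (1 + (k−1)·r̄) = 9 × 0.4245 / (1 + 8 × 0.4245)
  = 3.8205 / 4.3960 = 0.869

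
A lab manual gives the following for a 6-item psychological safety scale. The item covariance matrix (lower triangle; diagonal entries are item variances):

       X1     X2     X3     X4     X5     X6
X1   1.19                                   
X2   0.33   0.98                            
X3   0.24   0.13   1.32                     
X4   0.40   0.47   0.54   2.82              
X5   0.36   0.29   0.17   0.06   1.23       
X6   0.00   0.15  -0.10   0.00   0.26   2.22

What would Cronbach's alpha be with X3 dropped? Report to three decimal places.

Cronbach's alpha = 0.443

Remaining items: X1, X2, X4, X5, X6 (k = 5).
sum of item variances = 1.19 + 0.98 + 2.82 + 1.23 + 2.22 = 8.44
σ²_T = 8.44 + 2 × 2.32 = 13.08
α (item deleted) = (5/4)·(1 − 8.44/13.08) = 0.443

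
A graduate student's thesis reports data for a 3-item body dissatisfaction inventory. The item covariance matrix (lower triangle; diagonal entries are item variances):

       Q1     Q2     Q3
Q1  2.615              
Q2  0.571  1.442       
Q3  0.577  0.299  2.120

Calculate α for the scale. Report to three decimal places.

sum of item variances = 2.615 + 1.442 + 2.120 = 6.177
Sum of off-diagonal covariances = 1.447
total variance = 6.177 + 2 × 1.447 = 9.071
α = (k/(k−1))·(1 − sum of item variances/total variance) = (3/2)·(1 − 6.177/9.071) = 0.479

α = 0.479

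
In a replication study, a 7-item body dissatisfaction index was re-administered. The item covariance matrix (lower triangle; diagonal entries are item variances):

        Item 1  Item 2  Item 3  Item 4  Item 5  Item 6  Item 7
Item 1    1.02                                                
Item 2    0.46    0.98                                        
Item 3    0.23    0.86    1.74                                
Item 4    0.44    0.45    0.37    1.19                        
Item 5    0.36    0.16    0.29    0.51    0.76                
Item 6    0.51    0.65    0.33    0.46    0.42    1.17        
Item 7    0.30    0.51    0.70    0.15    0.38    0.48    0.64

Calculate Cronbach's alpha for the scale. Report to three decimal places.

Σσᵢ² = 1.02 + 0.98 + 1.74 + 1.19 + 0.76 + 1.17 + 0.64 = 7.50
Σ_{i<j} σ_ij = 9.02
σ²_T = 7.50 + 2 × 9.02 = 25.54
α = (k/(k−1))·(1 − Σσᵢ²/σ²_T) = (7/6)·(1 − 7.50/25.54) = 0.824

Cronbach's alpha = 0.824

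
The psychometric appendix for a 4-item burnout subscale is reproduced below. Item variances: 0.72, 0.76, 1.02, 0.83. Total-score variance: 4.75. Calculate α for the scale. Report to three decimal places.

ΣVar(i) = 0.72 + 0.76 + 1.02 + 0.83 = 3.33
α = (k/(k−1))·(1 − ΣVar(i)/Var(T)) = (4/3)·(1 − 3.33/4.75) = 0.399

α = 0.399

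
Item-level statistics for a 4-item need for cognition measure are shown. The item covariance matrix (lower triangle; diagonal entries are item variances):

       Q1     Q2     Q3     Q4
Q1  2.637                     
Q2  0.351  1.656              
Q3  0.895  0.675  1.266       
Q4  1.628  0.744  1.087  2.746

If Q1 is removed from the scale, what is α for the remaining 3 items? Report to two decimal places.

α = 0.70

Remaining items: Q2, Q3, Q4 (k = 3).
Σσ²ᵢ = 1.656 + 1.266 + 2.746 = 5.668
total variance = 5.668 + 2 × 2.506 = 10.680
α (item deleted) = (3/2)·(1 − 5.668/10.680) = 0.70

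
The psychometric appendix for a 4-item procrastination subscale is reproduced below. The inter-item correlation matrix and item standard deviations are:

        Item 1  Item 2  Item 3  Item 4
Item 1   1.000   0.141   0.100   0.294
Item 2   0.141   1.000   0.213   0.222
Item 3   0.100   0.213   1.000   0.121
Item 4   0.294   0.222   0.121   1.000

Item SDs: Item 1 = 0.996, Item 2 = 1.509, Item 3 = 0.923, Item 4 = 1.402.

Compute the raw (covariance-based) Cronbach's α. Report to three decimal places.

α = 0.466

Σσ²ᵢ = 0.996² + 1.509² + 0.923² + 1.402² = 6.0866
Covariances σ_ij = r_ij · s_i · s_j:
  σ(Item 1,Item 2) = 0.141 × 0.996 × 1.509 = 0.2119
  σ(Item 1,Item 3) = 0.100 × 0.996 × 0.923 = 0.0919
  σ(Item 1,Item 4) = 0.294 × 0.996 × 1.402 = 0.4105
  σ(Item 2,Item 3) = 0.213 × 1.509 × 0.923 = 0.2967
  σ(Item 2,Item 4) = 0.222 × 1.509 × 1.402 = 0.4697
  σ(Item 3,Item 4) = 0.121 × 0.923 × 1.402 = 0.1566
σ²_T = Σσ²ᵢ + 2·Σσ_ij = 6.0866 + 2 × 1.6373 = 9.3612
α = (4/3)·(1 − 6.0866/9.3612) = 0.466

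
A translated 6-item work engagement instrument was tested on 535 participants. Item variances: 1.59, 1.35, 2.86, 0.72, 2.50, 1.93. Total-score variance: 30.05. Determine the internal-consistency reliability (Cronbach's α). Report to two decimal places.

Σσᵢ² = 1.59 + 1.35 + 2.86 + 0.72 + 2.50 + 1.93 = 10.95
α = (k/(k−1))·(1 − Σσᵢ²/Var(T)) = (6/5)·(1 − 10.95/30.05) = 0.76

Cronbach's α = 0.76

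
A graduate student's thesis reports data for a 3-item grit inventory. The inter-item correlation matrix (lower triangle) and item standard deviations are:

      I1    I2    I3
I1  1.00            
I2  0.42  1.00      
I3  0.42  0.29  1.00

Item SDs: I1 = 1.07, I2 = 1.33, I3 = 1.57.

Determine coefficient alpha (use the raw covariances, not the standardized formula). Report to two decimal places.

Σσ²ᵢ = 1.07² + 1.33² + 1.57² = 5.3787
Covariances σ_ij = r_ij · s_i · s_j:
  σ(I1,I2) = 0.42 × 1.07 × 1.33 = 0.5977
  σ(I1,I3) = 0.42 × 1.07 × 1.57 = 0.7056
  σ(I2,I3) = 0.29 × 1.33 × 1.57 = 0.6055
σ²_T = Σσ²ᵢ + 2·Σσ_ij = 5.3787 + 2 × 1.9088 = 9.1963
α = (3/2)·(1 − 5.3787/9.1963) = 0.62

α = 0.62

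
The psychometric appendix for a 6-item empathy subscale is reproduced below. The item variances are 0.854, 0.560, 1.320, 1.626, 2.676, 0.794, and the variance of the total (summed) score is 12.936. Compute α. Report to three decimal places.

ΣVar(i) = 0.854 + 0.560 + 1.320 + 1.626 + 2.676 + 0.794 = 7.830
α = (k/(k−1))·(1 − ΣVar(i)/Var(T)) = (6/5)·(1 − 7.830/12.936) = 0.474

α = 0.474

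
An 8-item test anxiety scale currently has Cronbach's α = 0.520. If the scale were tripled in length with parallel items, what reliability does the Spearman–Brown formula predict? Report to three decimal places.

predicted reliability = 0.765

Length factor m = 3
α' = m·α / (1 + (m−1)·α)
   = 3 × 0.520 / (1 + (3 − 1) × 0.520)
   = 1.5600 / 2.0400 = 0.765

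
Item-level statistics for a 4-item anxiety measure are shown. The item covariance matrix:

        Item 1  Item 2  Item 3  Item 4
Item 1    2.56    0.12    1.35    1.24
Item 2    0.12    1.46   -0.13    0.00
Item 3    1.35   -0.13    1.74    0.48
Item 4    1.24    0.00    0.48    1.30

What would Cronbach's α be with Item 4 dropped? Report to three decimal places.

Cronbach's α = 0.476

Remaining items: Item 1, Item 2, Item 3 (k = 3).
ΣVar(i) = 2.56 + 1.46 + 1.74 = 5.76
σ²_total = 5.76 + 2 × 1.34 = 8.44
α (item deleted) = (3/2)·(1 − 5.76/8.44) = 0.476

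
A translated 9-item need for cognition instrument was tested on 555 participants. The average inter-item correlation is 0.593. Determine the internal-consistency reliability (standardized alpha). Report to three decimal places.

Standardized α = k·r̄ / (1 + (k−1)·r̄) = 9 × 0.593 / (1 + 8 × 0.593)
  = 5.3370 / 5.7440 = 0.929

α = 0.929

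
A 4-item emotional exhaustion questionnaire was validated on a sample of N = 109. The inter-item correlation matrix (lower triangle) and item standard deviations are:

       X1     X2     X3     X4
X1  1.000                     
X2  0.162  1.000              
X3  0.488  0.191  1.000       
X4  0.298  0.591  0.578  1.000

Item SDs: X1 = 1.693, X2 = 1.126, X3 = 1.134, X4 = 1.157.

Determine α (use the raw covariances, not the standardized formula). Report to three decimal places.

Σσ²ᵢ = 1.693² + 1.126² + 1.134² + 1.157² = 6.7587
Covariances σ_ij = r_ij · s_i · s_j:
  σ(X1,X2) = 0.162 × 1.693 × 1.126 = 0.3088
  σ(X1,X3) = 0.488 × 1.693 × 1.134 = 0.9369
  σ(X1,X4) = 0.298 × 1.693 × 1.157 = 0.5837
  σ(X2,X3) = 0.191 × 1.126 × 1.134 = 0.2439
  σ(X2,X4) = 0.591 × 1.126 × 1.157 = 0.7699
  σ(X3,X4) = 0.578 × 1.134 × 1.157 = 0.7584
σ²_T = Σσ²ᵢ + 2·Σσ_ij = 6.7587 + 2 × 3.6016 = 13.9619
α = (4/3)·(1 − 6.7587/13.9619) = 0.688

α = 0.688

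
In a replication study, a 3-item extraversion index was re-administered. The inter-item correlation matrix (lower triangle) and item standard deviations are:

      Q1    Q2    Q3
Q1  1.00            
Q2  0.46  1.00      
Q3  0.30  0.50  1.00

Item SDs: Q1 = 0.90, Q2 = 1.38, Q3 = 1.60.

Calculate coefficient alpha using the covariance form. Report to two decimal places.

α = 0.67

Σσ²ᵢ = 0.90² + 1.38² + 1.60² = 5.2744
Covariances σ_ij = r_ij · s_i · s_j:
  σ(Q1,Q2) = 0.46 × 0.90 × 1.38 = 0.5713
  σ(Q1,Q3) = 0.30 × 0.90 × 1.60 = 0.4320
  σ(Q2,Q3) = 0.50 × 1.38 × 1.60 = 1.1040
σ²_T = Σσ²ᵢ + 2·Σσ_ij = 5.2744 + 2 × 2.1073 = 9.4890
α = (3/2)·(1 − 5.2744/9.4890) = 0.67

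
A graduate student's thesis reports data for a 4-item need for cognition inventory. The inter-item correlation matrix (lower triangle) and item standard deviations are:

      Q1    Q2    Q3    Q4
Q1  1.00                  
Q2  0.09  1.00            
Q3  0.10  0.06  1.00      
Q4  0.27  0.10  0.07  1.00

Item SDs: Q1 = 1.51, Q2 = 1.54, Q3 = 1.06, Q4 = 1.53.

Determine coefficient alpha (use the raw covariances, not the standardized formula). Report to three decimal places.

Σσ²ᵢ = 1.51² + 1.54² + 1.06² + 1.53² = 8.1162
Covariances σ_ij = r_ij · s_i · s_j:
  σ(Q1,Q2) = 0.09 × 1.51 × 1.54 = 0.2093
  σ(Q1,Q3) = 0.10 × 1.51 × 1.06 = 0.1601
  σ(Q1,Q4) = 0.27 × 1.51 × 1.53 = 0.6238
  σ(Q2,Q3) = 0.06 × 1.54 × 1.06 = 0.0979
  σ(Q2,Q4) = 0.10 × 1.54 × 1.53 = 0.2356
  σ(Q3,Q4) = 0.07 × 1.06 × 1.53 = 0.1135
σ²_T = Σσ²ᵢ + 2·Σσ_ij = 8.1162 + 2 × 1.4402 = 10.9966
α = (4/3)·(1 − 8.1162/10.9966) = 0.349

coefficient alpha = 0.349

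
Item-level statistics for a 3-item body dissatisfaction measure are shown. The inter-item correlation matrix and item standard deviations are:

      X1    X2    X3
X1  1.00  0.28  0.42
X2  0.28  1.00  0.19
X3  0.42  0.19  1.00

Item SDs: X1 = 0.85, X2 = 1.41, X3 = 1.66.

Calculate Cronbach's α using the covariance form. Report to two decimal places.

Σσ²ᵢ = 0.85² + 1.41² + 1.66² = 5.4662
Covariances σ_ij = r_ij · s_i · s_j:
  σ(X1,X2) = 0.28 × 0.85 × 1.41 = 0.3356
  σ(X1,X3) = 0.42 × 0.85 × 1.66 = 0.5926
  σ(X2,X3) = 0.19 × 1.41 × 1.66 = 0.4447
σ²_T = Σσ²ᵢ + 2·Σσ_ij = 5.4662 + 2 × 1.3729 = 8.2120
α = (3/2)·(1 − 5.4662/8.2120) = 0.50

Cronbach's α = 0.50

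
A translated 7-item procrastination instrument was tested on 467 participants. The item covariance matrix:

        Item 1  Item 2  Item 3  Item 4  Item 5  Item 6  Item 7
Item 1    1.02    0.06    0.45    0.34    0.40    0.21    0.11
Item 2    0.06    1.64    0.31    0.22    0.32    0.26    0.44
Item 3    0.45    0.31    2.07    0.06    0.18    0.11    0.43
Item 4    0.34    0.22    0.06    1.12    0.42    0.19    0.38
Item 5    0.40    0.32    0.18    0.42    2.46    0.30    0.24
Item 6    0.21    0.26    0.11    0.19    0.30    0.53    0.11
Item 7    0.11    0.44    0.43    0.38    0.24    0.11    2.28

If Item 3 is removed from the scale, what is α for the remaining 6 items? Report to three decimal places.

Remaining items: Item 1, Item 2, Item 4, Item 5, Item 6, Item 7 (k = 6).
sum of item variances = 1.02 + 1.64 + 1.12 + 2.46 + 0.53 + 2.28 = 9.05
Var(T) = 9.05 + 2 × 4.00 = 17.05
α (item deleted) = (6/5)·(1 − 9.05/17.05) = 0.563

α = 0.563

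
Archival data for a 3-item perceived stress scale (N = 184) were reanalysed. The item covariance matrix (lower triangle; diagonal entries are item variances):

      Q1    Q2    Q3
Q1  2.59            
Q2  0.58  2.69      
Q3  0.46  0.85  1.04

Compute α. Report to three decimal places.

Σσᵢ² = 2.59 + 2.69 + 1.04 = 6.32
Sum of the distinct covariances = 1.89
σ²_T = 6.32 + 2 × 1.89 = 10.10
α = (k/(k−1))·(1 − Σσᵢ²/σ²_T) = (3/2)·(1 − 6.32/10.10) = 0.561

α = 0.561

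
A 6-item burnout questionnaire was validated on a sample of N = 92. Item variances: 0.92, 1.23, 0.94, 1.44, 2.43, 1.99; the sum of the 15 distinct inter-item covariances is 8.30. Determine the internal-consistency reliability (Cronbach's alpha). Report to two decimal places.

ΣVar(i) = 0.92 + 1.23 + 0.94 + 1.44 + 2.43 + 1.99 = 8.95
Sum of distinct covariances = 8.30
σ²_T = ΣVar(i) + 2·Σcov = 8.95 + 2 × 8.30 = 25.55
α = (6/5)·(1 − 8.95/25.55) = 0.78

α = 0.78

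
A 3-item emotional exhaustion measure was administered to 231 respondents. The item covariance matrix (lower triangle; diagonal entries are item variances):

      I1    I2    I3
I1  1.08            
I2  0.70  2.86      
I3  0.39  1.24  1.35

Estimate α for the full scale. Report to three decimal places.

α = 0.703

ΣVar(i) = 1.08 + 2.86 + 1.35 = 5.29
Sum of off-diagonal covariances = 2.33
total variance = 5.29 + 2 × 2.33 = 9.95
α = (k/(k−1))·(1 − ΣVar(i)/total variance) = (3/2)·(1 − 5.29/9.95) = 0.703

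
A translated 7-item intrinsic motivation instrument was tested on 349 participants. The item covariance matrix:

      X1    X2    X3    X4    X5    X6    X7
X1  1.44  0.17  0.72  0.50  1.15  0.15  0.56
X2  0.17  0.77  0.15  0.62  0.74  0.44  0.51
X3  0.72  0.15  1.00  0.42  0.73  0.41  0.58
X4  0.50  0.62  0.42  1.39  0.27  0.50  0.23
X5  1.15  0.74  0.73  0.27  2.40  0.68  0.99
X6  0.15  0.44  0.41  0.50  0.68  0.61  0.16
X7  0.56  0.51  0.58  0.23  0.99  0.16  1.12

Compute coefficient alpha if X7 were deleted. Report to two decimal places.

α = 0.80

Remaining items: X1, X2, X3, X4, X5, X6 (k = 6).
sum of item variances = 1.44 + 0.77 + 1.00 + 1.39 + 2.40 + 0.61 = 7.61
total variance = 7.61 + 2 × 7.65 = 22.91
α (item deleted) = (6/5)·(1 − 7.61/22.91) = 0.80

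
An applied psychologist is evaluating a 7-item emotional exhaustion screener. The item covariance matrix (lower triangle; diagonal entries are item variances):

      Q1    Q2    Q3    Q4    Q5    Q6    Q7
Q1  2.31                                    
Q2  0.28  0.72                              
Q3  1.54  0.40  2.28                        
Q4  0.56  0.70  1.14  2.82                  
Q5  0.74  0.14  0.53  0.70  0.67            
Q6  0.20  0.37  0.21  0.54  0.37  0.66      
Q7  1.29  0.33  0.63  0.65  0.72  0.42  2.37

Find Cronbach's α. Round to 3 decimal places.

ΣVar(i) = 2.31 + 0.72 + 2.28 + 2.82 + 0.67 + 0.66 + 2.37 = 11.83
Sum of the distinct covariances = 12.46
σ²_total = 11.83 + 2 × 12.46 = 36.75
α = (k/(k−1))·(1 − ΣVar(i)/σ²_total) = (7/6)·(1 − 11.83/36.75) = 0.791

α = 0.791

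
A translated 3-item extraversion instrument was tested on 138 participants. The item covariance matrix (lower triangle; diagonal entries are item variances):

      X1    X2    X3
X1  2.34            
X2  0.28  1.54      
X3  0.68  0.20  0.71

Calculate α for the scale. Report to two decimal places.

α = 0.50

ΣVar(i) = 2.34 + 1.54 + 0.71 = 4.59
Σ_{i<j} σ_ij = 1.16
Var(T) = 4.59 + 2 × 1.16 = 6.91
α = (k/(k−1))·(1 − ΣVar(i)/Var(T)) = (3/2)·(1 − 4.59/6.91) = 0.50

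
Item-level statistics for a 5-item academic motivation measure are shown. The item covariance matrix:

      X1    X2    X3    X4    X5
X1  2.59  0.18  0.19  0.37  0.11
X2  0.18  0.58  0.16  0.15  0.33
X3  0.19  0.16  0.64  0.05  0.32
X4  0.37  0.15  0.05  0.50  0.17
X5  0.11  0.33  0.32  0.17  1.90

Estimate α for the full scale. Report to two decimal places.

Σσᵢ² = 2.59 + 0.58 + 0.64 + 0.50 + 1.90 = 6.21
Sum of the distinct covariances = 2.03
total variance = 6.21 + 2 × 2.03 = 10.27
α = (k/(k−1))·(1 − Σσᵢ²/total variance) = (5/4)·(1 − 6.21/10.27) = 0.49

α = 0.49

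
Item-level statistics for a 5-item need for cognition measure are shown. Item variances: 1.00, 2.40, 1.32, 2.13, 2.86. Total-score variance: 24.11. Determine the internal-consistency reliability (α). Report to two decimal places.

α = 0.75

Σσ²ᵢ = 1.00 + 2.40 + 1.32 + 2.13 + 2.86 = 9.71
α = (k/(k−1))·(1 − Σσ²ᵢ/σ²_T) = (5/4)·(1 − 9.71/24.11) = 0.75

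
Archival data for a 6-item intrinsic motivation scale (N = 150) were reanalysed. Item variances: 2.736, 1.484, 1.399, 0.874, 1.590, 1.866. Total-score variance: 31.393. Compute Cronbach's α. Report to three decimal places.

Cronbach's α = 0.820

Σσ²ᵢ = 2.736 + 1.484 + 1.399 + 0.874 + 1.590 + 1.866 = 9.949
α = (k/(k−1))·(1 − Σσ²ᵢ/Var(T)) = (6/5)·(1 − 9.949/31.393) = 0.820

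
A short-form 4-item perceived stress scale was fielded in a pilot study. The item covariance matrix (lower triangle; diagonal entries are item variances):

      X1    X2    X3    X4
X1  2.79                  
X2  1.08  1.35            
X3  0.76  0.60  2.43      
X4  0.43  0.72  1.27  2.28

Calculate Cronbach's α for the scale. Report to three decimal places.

ΣVar(i) = 2.79 + 1.35 + 2.43 + 2.28 = 8.85
Σ_{i<j} σ_ij = 4.86
Var(T) = 8.85 + 2 × 4.86 = 18.57
α = (k/(k−1))·(1 − ΣVar(i)/Var(T)) = (4/3)·(1 − 8.85/18.57) = 0.698

α = 0.698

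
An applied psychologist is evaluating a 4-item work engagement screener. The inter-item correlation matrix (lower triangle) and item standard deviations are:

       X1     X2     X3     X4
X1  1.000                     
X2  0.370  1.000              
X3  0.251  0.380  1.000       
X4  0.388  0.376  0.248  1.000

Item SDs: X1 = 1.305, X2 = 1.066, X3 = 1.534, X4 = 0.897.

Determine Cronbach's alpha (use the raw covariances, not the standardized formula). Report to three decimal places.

α = 0.643

Σσ²ᵢ = 1.305² + 1.066² + 1.534² + 0.897² = 5.9971
Covariances σ_ij = r_ij · s_i · s_j:
  σ(X1,X2) = 0.370 × 1.305 × 1.066 = 0.5147
  σ(X1,X3) = 0.251 × 1.305 × 1.534 = 0.5025
  σ(X1,X4) = 0.388 × 1.305 × 0.897 = 0.4542
  σ(X2,X3) = 0.380 × 1.066 × 1.534 = 0.6214
  σ(X2,X4) = 0.376 × 1.066 × 0.897 = 0.3595
  σ(X3,X4) = 0.248 × 1.534 × 0.897 = 0.3412
σ²_T = Σσ²ᵢ + 2·Σσ_ij = 5.9971 + 2 × 2.7935 = 11.5841
α = (4/3)·(1 − 5.9971/11.5841) = 0.643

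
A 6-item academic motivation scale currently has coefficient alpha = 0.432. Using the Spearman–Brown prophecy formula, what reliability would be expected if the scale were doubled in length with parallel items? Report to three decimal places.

Length factor m = 2
α' = m·α / (1 + (m−1)·α)
   = 2 × 0.432 / (1 + (2 − 1) × 0.432)
   = 0.8640 / 1.4320 = 0.603

predicted reliability = 0.603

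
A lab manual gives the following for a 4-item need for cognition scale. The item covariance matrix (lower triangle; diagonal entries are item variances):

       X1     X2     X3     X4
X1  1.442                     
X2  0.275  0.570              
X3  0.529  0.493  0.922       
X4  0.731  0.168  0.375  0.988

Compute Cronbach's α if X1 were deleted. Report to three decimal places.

α = 0.683

Remaining items: X2, X3, X4 (k = 3).
ΣVar(i) = 0.570 + 0.922 + 0.988 = 2.480
σ²_total = 2.480 + 2 × 1.036 = 4.552
α (item deleted) = (3/2)·(1 − 2.480/4.552) = 0.683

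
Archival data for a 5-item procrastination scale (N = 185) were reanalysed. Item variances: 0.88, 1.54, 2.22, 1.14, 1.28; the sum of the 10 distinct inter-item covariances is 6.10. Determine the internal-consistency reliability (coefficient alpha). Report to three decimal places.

ΣVar(i) = 0.88 + 1.54 + 2.22 + 1.14 + 1.28 = 7.06
Sum of distinct covariances = 6.10
Var(T) = ΣVar(i) + 2·Σcov = 7.06 + 2 × 6.10 = 19.26
α = (5/4)·(1 − 7.06/19.26) = 0.792

α = 0.792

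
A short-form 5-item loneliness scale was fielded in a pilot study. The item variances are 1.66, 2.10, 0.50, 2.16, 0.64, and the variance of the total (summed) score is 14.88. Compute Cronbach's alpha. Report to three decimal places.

ΣVar(i) = 1.66 + 2.10 + 0.50 + 2.16 + 0.64 = 7.06
α = (k/(k−1))·(1 − ΣVar(i)/Var(T)) = (5/4)·(1 − 7.06/14.88) = 0.657

Cronbach's alpha = 0.657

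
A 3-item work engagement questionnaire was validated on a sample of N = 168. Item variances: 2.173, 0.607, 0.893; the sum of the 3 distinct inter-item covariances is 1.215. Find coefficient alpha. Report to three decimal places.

sum of item variances = 2.173 + 0.607 + 0.893 = 3.673
Sum of distinct covariances = 1.215
σ²_total = sum of item variances + 2·Σcov = 3.673 + 2 × 1.215 = 6.103
α = (3/2)·(1 − 3.673/6.103) = 0.597

coefficient alpha = 0.597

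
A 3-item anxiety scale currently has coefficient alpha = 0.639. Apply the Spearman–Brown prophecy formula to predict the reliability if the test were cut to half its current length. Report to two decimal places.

Length factor m = 1/2
α' = m·α / (1 − (1−m)·α)
   = 1/2 × 0.639 / (1 − (1 − 1/2) × 0.639)
   = 0.3195 / 0.6805 = 0.47

predicted reliability = 0.47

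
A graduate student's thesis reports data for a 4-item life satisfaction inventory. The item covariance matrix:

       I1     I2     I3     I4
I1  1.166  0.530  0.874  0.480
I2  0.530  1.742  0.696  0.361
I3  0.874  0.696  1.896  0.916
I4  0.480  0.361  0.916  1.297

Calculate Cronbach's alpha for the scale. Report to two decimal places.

α = 0.74

ΣVar(i) = 1.166 + 1.742 + 1.896 + 1.297 = 6.101
Σ_{i<j} σ_ij = 3.857
total variance = 6.101 + 2 × 3.857 = 13.815
α = (k/(k−1))·(1 − ΣVar(i)/total variance) = (4/3)·(1 − 6.101/13.815) = 0.74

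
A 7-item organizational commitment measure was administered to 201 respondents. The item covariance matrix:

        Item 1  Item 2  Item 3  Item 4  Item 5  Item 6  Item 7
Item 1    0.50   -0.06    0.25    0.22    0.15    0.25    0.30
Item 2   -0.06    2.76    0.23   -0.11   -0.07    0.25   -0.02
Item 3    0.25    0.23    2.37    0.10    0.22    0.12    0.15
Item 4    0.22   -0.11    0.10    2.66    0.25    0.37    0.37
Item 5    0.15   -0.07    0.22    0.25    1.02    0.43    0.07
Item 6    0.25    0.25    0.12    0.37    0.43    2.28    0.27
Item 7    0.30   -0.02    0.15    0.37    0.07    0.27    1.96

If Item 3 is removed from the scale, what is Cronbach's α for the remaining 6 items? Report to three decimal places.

Cronbach's α = 0.388

Remaining items: Item 1, Item 2, Item 4, Item 5, Item 6, Item 7 (k = 6).
Σσ²ᵢ = 0.50 + 2.76 + 2.66 + 1.02 + 2.28 + 1.96 = 11.18
σ²_T = 11.18 + 2 × 2.67 = 16.52
α (item deleted) = (6/5)·(1 − 11.18/16.52) = 0.388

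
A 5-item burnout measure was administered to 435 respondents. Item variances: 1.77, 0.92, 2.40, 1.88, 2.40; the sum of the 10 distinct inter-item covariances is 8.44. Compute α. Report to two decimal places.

α = 0.80

ΣVar(i) = 1.77 + 0.92 + 2.40 + 1.88 + 2.40 = 9.37
Sum of distinct covariances = 8.44
total variance = ΣVar(i) + 2·Σcov = 9.37 + 2 × 8.44 = 26.25
α = (5/4)·(1 − 9.37/26.25) = 0.80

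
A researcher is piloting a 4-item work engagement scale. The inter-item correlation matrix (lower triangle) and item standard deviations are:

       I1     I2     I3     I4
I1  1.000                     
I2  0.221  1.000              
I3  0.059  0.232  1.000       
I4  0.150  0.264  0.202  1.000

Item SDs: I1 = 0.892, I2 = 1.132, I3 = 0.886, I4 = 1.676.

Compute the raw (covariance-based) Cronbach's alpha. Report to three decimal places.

α = 0.467

Σσ²ᵢ = 0.892² + 1.132² + 0.886² + 1.676² = 5.6711
Covariances σ_ij = r_ij · s_i · s_j:
  σ(I1,I2) = 0.221 × 0.892 × 1.132 = 0.2232
  σ(I1,I3) = 0.059 × 0.892 × 0.886 = 0.0466
  σ(I1,I4) = 0.150 × 0.892 × 1.676 = 0.2242
  σ(I2,I3) = 0.232 × 1.132 × 0.886 = 0.2327
  σ(I2,I4) = 0.264 × 1.132 × 1.676 = 0.5009
  σ(I3,I4) = 0.202 × 0.886 × 1.676 = 0.3000
σ²_T = Σσ²ᵢ + 2·Σσ_ij = 5.6711 + 2 × 1.5276 = 8.7263
α = (4/3)·(1 − 5.6711/8.7263) = 0.467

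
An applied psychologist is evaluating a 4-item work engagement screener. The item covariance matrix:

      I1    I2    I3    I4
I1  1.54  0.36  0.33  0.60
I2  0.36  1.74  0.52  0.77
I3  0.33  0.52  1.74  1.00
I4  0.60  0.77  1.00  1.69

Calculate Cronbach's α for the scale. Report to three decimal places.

Σσ²ᵢ = 1.54 + 1.74 + 1.74 + 1.69 = 6.71
Sum of the distinct covariances = 3.58
Var(T) = 6.71 + 2 × 3.58 = 13.87
α = (k/(k−1))·(1 − Σσ²ᵢ/Var(T)) = (4/3)·(1 − 6.71/13.87) = 0.688

Cronbach's α = 0.688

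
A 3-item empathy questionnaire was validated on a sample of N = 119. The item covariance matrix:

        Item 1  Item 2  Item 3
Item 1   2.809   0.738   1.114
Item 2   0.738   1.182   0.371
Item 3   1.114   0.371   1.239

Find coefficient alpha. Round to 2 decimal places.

Σσ²ᵢ = 2.809 + 1.182 + 1.239 = 5.230
Sum of off-diagonal covariances = 2.223
σ²_T = 5.230 + 2 × 2.223 = 9.676
α = (k/(k−1))·(1 − Σσ²ᵢ/σ²_T) = (3/2)·(1 − 5.230/9.676) = 0.69

α = 0.69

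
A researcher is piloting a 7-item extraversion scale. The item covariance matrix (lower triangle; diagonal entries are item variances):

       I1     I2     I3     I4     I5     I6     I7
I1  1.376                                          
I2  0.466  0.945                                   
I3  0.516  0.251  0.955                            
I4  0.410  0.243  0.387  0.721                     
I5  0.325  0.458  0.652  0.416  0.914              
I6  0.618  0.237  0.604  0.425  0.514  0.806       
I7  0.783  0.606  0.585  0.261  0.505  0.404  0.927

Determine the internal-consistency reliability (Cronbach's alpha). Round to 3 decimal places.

α = 0.868

Σσᵢ² = 1.376 + 0.945 + 0.955 + 0.721 + 0.914 + 0.806 + 0.927 = 6.644
Sum of off-diagonal covariances = 9.666
σ²_T = 6.644 + 2 × 9.666 = 25.976
α = (k/(k−1))·(1 − Σσᵢ²/σ²_T) = (7/6)·(1 − 6.644/25.976) = 0.868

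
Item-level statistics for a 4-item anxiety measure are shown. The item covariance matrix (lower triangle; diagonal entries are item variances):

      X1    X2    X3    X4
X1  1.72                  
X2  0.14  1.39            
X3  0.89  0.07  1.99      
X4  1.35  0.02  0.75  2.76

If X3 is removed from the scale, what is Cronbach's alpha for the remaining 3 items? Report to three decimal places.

Remaining items: X1, X2, X4 (k = 3).
sum of item variances = 1.72 + 1.39 + 2.76 = 5.87
total variance = 5.87 + 2 × 1.51 = 8.89
α (item deleted) = (3/2)·(1 − 5.87/8.89) = 0.510

Cronbach's alpha = 0.510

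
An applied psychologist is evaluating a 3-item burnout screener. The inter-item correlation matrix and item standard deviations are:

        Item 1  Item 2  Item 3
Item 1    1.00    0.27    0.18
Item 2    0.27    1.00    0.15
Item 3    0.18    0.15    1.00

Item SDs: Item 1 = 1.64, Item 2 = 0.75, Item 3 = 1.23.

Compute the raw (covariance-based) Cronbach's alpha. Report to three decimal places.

Σσ²ᵢ = 1.64² + 0.75² + 1.23² = 4.7650
Covariances σ_ij = r_ij · s_i · s_j:
  σ(Item 1,Item 2) = 0.27 × 1.64 × 0.75 = 0.3321
  σ(Item 1,Item 3) = 0.18 × 1.64 × 1.23 = 0.3631
  σ(Item 2,Item 3) = 0.15 × 0.75 × 1.23 = 0.1384
σ²_T = Σσ²ᵢ + 2·Σσ_ij = 4.7650 + 2 × 0.8336 = 6.4322
α = (3/2)·(1 − 4.7650/6.4322) = 0.389

Cronbach's alpha = 0.389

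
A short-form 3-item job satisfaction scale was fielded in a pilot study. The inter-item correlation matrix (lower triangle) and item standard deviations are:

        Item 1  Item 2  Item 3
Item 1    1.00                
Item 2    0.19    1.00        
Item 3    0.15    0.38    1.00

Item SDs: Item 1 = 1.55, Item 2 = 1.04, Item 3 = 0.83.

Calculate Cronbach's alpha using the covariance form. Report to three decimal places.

Σσ²ᵢ = 1.55² + 1.04² + 0.83² = 4.1730
Covariances σ_ij = r_ij · s_i · s_j:
  σ(Item 1,Item 2) = 0.19 × 1.55 × 1.04 = 0.3063
  σ(Item 1,Item 3) = 0.15 × 1.55 × 0.83 = 0.1930
  σ(Item 2,Item 3) = 0.38 × 1.04 × 0.83 = 0.3280
σ²_T = Σσ²ᵢ + 2·Σσ_ij = 4.1730 + 2 × 0.8273 = 5.8276
α = (3/2)·(1 − 4.1730/5.8276) = 0.426

Cronbach's alpha = 0.426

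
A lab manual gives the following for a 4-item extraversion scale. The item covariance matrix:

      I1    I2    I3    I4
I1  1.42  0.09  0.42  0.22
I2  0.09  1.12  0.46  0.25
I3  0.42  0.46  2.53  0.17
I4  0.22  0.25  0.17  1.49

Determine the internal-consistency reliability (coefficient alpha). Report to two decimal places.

Σσᵢ² = 1.42 + 1.12 + 2.53 + 1.49 = 6.56
Σ_{i<j} σ_ij = 1.61
σ²_total = 6.56 + 2 × 1.61 = 9.78
α = (k/(k−1))·(1 − Σσᵢ²/σ²_total) = (4/3)·(1 − 6.56/9.78) = 0.44

coefficient alpha = 0.44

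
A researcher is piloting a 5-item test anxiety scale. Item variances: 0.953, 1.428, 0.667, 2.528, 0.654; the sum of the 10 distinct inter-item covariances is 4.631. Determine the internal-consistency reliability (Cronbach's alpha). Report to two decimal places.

Σσ²ᵢ = 0.953 + 1.428 + 0.667 + 2.528 + 0.654 = 6.230
Sum of distinct covariances = 4.631
σ²_T = Σσ²ᵢ + 2·Σcov = 6.230 + 2 × 4.631 = 15.492
α = (5/4)·(1 − 6.230/15.492) = 0.75

Cronbach's alpha = 0.75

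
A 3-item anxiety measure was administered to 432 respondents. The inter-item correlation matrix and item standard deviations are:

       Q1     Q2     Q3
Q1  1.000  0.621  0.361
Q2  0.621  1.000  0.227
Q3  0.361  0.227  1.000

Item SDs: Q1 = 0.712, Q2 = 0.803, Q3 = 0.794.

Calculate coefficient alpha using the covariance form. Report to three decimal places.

Σσ²ᵢ = 0.712² + 0.803² + 0.794² = 1.7822
Covariances σ_ij = r_ij · s_i · s_j:
  σ(Q1,Q2) = 0.621 × 0.712 × 0.803 = 0.3550
  σ(Q1,Q3) = 0.361 × 0.712 × 0.794 = 0.2041
  σ(Q2,Q3) = 0.227 × 0.803 × 0.794 = 0.1447
σ²_T = Σσ²ᵢ + 2·Σσ_ij = 1.7822 + 2 × 0.7038 = 3.1898
α = (3/2)·(1 − 1.7822/3.1898) = 0.662

α = 0.662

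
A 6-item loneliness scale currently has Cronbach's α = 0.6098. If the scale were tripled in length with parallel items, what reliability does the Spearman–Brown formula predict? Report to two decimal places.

Length factor m = 3
α' = m·α / (1 + (m−1)·α)
   = 3 × 0.6098 / (1 + (3 − 1) × 0.6098)
   = 1.8294 / 2.2196 = 0.82

predicted reliability = 0.82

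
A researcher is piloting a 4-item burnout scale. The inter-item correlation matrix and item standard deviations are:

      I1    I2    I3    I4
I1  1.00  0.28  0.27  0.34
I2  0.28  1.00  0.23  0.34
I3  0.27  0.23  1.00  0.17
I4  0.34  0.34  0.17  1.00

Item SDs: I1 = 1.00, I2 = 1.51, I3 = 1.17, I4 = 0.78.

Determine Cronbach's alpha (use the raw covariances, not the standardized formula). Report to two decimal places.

Cronbach's alpha = 0.57

Σσ²ᵢ = 1.00² + 1.51² + 1.17² + 0.78² = 5.2574
Covariances σ_ij = r_ij · s_i · s_j:
  σ(I1,I2) = 0.28 × 1.00 × 1.51 = 0.4228
  σ(I1,I3) = 0.27 × 1.00 × 1.17 = 0.3159
  σ(I1,I4) = 0.34 × 1.00 × 0.78 = 0.2652
  σ(I2,I3) = 0.23 × 1.51 × 1.17 = 0.4063
  σ(I2,I4) = 0.34 × 1.51 × 0.78 = 0.4005
  σ(I3,I4) = 0.17 × 1.17 × 0.78 = 0.1551
σ²_T = Σσ²ᵢ + 2·Σσ_ij = 5.2574 + 2 × 1.9658 = 9.1890
α = (4/3)·(1 − 5.2574/9.1890) = 0.57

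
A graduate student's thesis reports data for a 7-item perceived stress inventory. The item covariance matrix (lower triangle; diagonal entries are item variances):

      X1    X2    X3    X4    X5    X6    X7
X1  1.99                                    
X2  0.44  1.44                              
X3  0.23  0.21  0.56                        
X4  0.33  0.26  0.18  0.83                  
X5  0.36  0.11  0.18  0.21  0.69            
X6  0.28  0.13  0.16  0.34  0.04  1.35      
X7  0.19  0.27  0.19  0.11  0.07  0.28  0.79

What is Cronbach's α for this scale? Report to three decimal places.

Σσ²ᵢ = 1.99 + 1.44 + 0.56 + 0.83 + 0.69 + 1.35 + 0.79 = 7.65
Σ_{i<j} σ_ij = 4.57
σ²_total = 7.65 + 2 × 4.57 = 16.79
α = (k/(k−1))·(1 − Σσ²ᵢ/σ²_total) = (7/6)·(1 − 7.65/16.79) = 0.635

α = 0.635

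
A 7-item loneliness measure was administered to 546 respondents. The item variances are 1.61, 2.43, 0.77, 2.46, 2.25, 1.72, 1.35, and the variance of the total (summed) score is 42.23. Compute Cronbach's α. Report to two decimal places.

sum of item variances = 1.61 + 2.43 + 0.77 + 2.46 + 2.25 + 1.72 + 1.35 = 12.59
α = (k/(k−1))·(1 − sum of item variances/total variance) = (7/6)·(1 − 12.59/42.23) = 0.82

α = 0.82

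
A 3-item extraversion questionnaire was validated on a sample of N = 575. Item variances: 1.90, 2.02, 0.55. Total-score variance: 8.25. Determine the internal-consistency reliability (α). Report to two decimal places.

sum of item variances = 1.90 + 2.02 + 0.55 = 4.47
α = (k/(k−1))·(1 − sum of item variances/σ²_T) = (3/2)·(1 − 4.47/8.25) = 0.69

α = 0.69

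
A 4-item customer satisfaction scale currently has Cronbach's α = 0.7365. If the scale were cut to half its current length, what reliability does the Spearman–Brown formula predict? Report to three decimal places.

predicted reliability = 0.583

Length factor m = 1/2
α' = m·α / (1 − (1−m)·α)
   = 1/2 × 0.7365 / (1 − (1 − 1/2) × 0.7365)
   = 0.3683 / 0.6318 = 0.583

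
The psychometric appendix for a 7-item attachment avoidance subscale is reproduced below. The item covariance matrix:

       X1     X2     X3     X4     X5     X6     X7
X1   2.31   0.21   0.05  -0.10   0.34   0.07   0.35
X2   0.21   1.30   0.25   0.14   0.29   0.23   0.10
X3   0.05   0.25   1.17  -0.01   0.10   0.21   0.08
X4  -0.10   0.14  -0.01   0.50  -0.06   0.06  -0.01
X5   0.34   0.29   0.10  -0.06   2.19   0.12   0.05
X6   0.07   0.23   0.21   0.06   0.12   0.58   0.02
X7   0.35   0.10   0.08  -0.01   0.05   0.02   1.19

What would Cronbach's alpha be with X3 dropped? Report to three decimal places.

Remaining items: X1, X2, X4, X5, X6, X7 (k = 6).
sum of item variances = 2.31 + 1.30 + 0.50 + 2.19 + 0.58 + 1.19 = 8.07
σ²_total = 8.07 + 2 × 1.81 = 11.69
α (item deleted) = (6/5)·(1 − 8.07/11.69) = 0.372

Cronbach's alpha = 0.372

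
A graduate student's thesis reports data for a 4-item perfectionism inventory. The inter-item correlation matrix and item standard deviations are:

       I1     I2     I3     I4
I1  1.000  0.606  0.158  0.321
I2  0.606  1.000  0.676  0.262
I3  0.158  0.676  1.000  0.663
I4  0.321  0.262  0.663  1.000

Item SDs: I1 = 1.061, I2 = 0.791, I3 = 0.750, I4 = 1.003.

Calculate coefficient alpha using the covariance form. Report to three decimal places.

coefficient alpha = 0.742

Σσ²ᵢ = 1.061² + 0.791² + 0.750² + 1.003² = 3.3199
Covariances σ_ij = r_ij · s_i · s_j:
  σ(I1,I2) = 0.606 × 1.061 × 0.791 = 0.5086
  σ(I1,I3) = 0.158 × 1.061 × 0.750 = 0.1257
  σ(I1,I4) = 0.321 × 1.061 × 1.003 = 0.3416
  σ(I2,I3) = 0.676 × 0.791 × 0.750 = 0.4010
  σ(I2,I4) = 0.262 × 0.791 × 1.003 = 0.2079
  σ(I3,I4) = 0.663 × 0.750 × 1.003 = 0.4987
σ²_T = Σσ²ᵢ + 2·Σσ_ij = 3.3199 + 2 × 2.0835 = 7.4869
α = (4/3)·(1 − 3.3199/7.4869) = 0.742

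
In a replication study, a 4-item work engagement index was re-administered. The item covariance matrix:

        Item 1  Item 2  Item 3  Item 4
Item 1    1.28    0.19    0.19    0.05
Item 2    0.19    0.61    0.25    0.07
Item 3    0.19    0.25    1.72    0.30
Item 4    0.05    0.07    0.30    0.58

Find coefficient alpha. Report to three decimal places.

sum of item variances = 1.28 + 0.61 + 1.72 + 0.58 = 4.19
Sum of the distinct covariances = 1.05
σ²_T = 4.19 + 2 × 1.05 = 6.29
α = (k/(k−1))·(1 − sum of item variances/σ²_T) = (4/3)·(1 − 4.19/6.29) = 0.445

coefficient alpha = 0.445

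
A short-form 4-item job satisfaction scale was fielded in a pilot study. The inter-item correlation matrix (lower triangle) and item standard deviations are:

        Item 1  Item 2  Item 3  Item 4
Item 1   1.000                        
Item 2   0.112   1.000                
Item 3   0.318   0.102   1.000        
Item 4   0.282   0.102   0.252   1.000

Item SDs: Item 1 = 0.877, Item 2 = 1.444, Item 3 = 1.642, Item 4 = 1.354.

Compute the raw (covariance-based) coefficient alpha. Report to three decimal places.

coefficient alpha = 0.459

Σσ²ᵢ = 0.877² + 1.444² + 1.642² + 1.354² = 7.3837
Covariances σ_ij = r_ij · s_i · s_j:
  σ(Item 1,Item 2) = 0.112 × 0.877 × 1.444 = 0.1418
  σ(Item 1,Item 3) = 0.318 × 0.877 × 1.642 = 0.4579
  σ(Item 1,Item 4) = 0.282 × 0.877 × 1.354 = 0.3349
  σ(Item 2,Item 3) = 0.102 × 1.444 × 1.642 = 0.2418
  σ(Item 2,Item 4) = 0.102 × 1.444 × 1.354 = 0.1994
  σ(Item 3,Item 4) = 0.252 × 1.642 × 1.354 = 0.5603
σ²_T = Σσ²ᵢ + 2·Σσ_ij = 7.3837 + 2 × 1.9361 = 11.2559
α = (4/3)·(1 − 7.3837/11.2559) = 0.459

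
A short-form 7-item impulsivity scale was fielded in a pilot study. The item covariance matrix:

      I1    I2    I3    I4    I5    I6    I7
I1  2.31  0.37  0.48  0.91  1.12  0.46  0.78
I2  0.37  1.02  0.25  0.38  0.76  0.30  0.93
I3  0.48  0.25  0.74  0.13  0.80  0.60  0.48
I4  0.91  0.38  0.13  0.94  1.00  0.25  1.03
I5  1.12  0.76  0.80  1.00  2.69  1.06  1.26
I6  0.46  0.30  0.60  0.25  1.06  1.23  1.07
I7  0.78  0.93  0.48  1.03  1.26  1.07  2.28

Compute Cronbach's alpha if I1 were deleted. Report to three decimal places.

Remaining items: I2, I3, I4, I5, I6, I7 (k = 6).
ΣVar(i) = 1.02 + 0.74 + 0.94 + 2.69 + 1.23 + 2.28 = 8.90
total variance = 8.90 + 2 × 10.30 = 29.50
α (item deleted) = (6/5)·(1 − 8.90/29.50) = 0.838

Cronbach's alpha = 0.838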